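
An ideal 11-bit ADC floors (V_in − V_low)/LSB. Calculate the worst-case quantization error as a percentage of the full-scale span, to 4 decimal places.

0.0488 %

Truncating → worst-case error = 1 LSB = V_FS/2^11, so 100/2048 = 0.0488281 % of full scale.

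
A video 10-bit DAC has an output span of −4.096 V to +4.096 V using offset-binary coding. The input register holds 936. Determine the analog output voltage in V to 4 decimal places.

LSB = 8.192 V / 2^10 = 8.000 mV.
V_out = (−4.096) + 936 × 0.008 V = 3.392 V.

3.3920 V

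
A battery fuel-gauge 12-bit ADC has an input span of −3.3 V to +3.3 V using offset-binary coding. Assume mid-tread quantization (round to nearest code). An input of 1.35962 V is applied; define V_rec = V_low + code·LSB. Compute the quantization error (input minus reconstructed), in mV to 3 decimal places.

-0.341 mV

LSB = 6.6/2^12 = 1.611 mV.
(1.35962 − (−3.3))/0.00161133 = 2891.7884; round gives code 2892.
V_rec = (−3.3) + 2892·0.00161133 = 1.3599609 V.
Difference: -0.000340937 V → -0.341 mV.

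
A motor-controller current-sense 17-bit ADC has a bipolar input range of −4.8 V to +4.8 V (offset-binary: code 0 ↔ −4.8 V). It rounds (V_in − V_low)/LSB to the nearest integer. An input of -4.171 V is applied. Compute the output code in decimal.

LSB = 9.6 V / 131072 = 73.24 µV.
Input sits at 8587.947 steps above V_low.
round(8587.947) = 8588.

code 8588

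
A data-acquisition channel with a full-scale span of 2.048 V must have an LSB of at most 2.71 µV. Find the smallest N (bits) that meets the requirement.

Number of steps required ≥ 2.048 V / 2.71 µV = 755719.56.
Need 2^N ≥ 755719.56; 2^19 = 524288, 2^20 = 1048576.
Minimum N = 20.

20 bits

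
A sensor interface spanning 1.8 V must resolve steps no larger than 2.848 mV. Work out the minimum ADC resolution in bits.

Number of steps required ≥ 1.8 V / 2.848 mV = 632.02.
Need 2^N ≥ 632.02; 2^9 = 512, 2^10 = 1024.
Minimum N = 10.

10 bits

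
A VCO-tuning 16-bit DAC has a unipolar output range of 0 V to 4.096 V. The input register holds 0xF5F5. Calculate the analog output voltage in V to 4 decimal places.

3.9353 V

LSB = 4.096 V / 2^16 = 62.50 µV.
Code 0xF5F5 = 62965 decimal.
V_out = 0 + 62965 × 6.25e-05 V = 3.93531 V.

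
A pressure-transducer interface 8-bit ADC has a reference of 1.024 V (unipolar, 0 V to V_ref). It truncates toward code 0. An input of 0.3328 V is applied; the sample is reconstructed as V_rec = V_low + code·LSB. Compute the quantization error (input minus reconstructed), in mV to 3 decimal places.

0.800 mV

LSB = 1.024/2^8 = 4.000 mV.
Scaled input = 83.2000 LSBs, so code = 83.
Reconstructed: 0.332 V.
V_in − V_rec = 0.0008 V = 0.800 mV.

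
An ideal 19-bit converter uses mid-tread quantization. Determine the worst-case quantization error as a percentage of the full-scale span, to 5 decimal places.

0.00010 %

Rounding → worst-case error = ½ LSB = V_FS/2^20, so 100/1048576 = 9.53674e-05 % of full scale.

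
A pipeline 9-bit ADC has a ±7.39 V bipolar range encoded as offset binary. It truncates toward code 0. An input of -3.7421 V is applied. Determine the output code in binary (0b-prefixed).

code 0b1111110 (decimal 126)

Full-scale span = 14.78 V; LSB = 14.78/2^9 = 28.867 mV.
Input sits at 126.368 steps above V_low.
So the output code is 126.
In binary (0b-prefixed): 0b1111110.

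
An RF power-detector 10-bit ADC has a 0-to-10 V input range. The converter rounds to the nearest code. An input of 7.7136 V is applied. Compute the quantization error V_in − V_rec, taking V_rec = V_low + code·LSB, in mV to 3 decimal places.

LSB = 10/2^10 = 9.766 mV.
Scaled input = 789.8726 LSBs, so code = 790.
V_rec = 0 + 790·0.00976562 = 7.7148438 V.
Error = 7.7136 − 7.7148438 = -0.00124375 V = -1.244 mV.

-1.244 mV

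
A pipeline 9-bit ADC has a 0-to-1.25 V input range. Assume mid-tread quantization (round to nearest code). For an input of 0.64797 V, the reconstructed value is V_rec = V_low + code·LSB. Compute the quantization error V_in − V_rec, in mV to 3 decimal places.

0.997 mV

One LSB is 1.25 V / 512 = 2.441 mV.
(V_in − V_low)/LSB = (0.64797 − 0)/0.00244141 = 265.4085 → code 265 (round).
Code 265 maps back to 0 + 265×0.00244141 V = 0.64697266 V.
Difference: 0.000997344 V → 0.997 mV.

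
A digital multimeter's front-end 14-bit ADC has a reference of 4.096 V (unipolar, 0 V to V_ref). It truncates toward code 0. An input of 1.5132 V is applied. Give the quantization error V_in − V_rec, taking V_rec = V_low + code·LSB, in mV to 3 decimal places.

0.200 mV

LSB = 4.096/2^14 = 250.00 µV.
(V_in − V_low)/LSB = (1.5132 − 0)/0.00025 = 6052.8000 → code 6052 (floor).
V_rec = 0 + 6052·0.00025 = 1.513 V.
Difference: 0.0002 V → 0.200 mV.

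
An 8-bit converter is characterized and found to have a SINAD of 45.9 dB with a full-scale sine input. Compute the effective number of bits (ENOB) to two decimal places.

7.33 bits

ENOB = (SINAD − 1.76) / 6.02 = (45.9 − 1.76)/6.02 = 7.332.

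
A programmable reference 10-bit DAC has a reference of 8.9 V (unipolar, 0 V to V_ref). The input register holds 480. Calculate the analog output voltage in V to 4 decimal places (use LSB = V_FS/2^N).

LSB = 8.9 V / 2^10 = 8.691 mV.
V_out = 0 + 480 × 0.00869141 V = 4.17188 V.

4.1719 V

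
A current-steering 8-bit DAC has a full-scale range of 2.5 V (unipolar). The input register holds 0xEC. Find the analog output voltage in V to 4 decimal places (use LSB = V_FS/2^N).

2.3047 V

LSB = 2.5 V / 2^8 = 9.766 mV.
Code 0xEC = 236 decimal.
V_out = 0 + 236 × 0.00976562 V = 2.30469 V.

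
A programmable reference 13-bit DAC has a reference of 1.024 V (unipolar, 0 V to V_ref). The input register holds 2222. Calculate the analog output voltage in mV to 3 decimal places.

LSB = 1.024 V / 2^13 = 125.00 µV.
V_out = 0 + 2222 × 0.000125 V = 0.27775 V.
= 277.750 mV.

277.750 mV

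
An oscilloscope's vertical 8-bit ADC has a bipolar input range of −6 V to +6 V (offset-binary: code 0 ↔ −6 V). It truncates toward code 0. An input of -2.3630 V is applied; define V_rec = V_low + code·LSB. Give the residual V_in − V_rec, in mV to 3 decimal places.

27.625 mV

Step size: 12 V ÷ 2^8 = 46.875 mV.
Scaled input = 77.5893 LSBs, so code = 77.
Reconstructed: -2.390625 V.
Error = -2.3630 − (−2.390625) = 0.027625 V = 27.625 mV.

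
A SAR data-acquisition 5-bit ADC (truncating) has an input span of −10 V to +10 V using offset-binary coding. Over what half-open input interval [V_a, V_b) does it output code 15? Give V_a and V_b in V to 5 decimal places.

LSB = 20/2^5 = 0.6250 V.
V_a = V_low + 15·LSB = -0.625 V; V_b = V_low + 16·LSB = 0 V.

[-0.62500 V, 0.00000 V)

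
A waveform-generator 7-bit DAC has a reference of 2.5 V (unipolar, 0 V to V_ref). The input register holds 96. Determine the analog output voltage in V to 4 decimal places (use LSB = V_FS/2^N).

LSB = 2.5 V / 2^7 = 19.531 mV.
V_out = 0 + 96 × 0.0195312 V = 1.875 V.

1.8750 V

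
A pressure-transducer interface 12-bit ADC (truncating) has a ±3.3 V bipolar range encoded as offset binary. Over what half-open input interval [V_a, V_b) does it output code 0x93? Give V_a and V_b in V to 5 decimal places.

LSB = 6.6/2^12 = 1.611 mV.
Code 0x93 = 147 decimal.
V_a = V_low + 147·LSB = -3.06313 V; V_b = V_low + 148·LSB = -3.06152 V.

[-3.06313 V, -3.06152 V)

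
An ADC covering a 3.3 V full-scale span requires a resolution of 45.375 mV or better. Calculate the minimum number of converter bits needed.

7 bits

Number of steps required ≥ 3.3 V / 45.375 mV = 72.73.
Need 2^N ≥ 72.73; 2^6 = 64, 2^7 = 128.
Minimum N = 7.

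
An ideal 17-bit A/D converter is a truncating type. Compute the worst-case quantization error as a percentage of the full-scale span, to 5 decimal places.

Truncating → worst-case error = 1 LSB = V_FS/2^17, so 100/131072 = 0.000762939 % of full scale.

0.00076 %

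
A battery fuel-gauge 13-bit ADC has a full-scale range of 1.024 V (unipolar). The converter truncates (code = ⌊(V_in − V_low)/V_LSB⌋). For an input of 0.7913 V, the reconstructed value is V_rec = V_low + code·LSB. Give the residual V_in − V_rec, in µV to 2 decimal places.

50.00 µV

LSB = 1.024/2^13 = 125.00 µV.
(V_in − V_low)/LSB = (0.7913 − 0)/0.000125 = 6330.4000 → code 6330 (floor).
Code 6330 maps back to 0 + 6330×0.000125 V = 0.79125 V.
V_in − V_rec = 5e-05 V = 50.00 µV.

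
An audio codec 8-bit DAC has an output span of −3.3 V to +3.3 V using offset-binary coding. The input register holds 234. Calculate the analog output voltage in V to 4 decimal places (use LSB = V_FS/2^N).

2.7328 V

LSB = 6.6 V / 2^8 = 25.781 mV.
V_out = (−3.3) + 234 × 0.0257812 V = 2.73281 V.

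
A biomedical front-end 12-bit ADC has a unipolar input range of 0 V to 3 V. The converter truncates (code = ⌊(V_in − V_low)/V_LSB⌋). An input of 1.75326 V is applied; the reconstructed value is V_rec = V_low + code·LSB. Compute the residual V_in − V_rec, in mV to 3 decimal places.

LSB = 3/2^12 = 0.732 mV.
Scaled input = 2393.7843 LSBs, so code = 2393.
Code 2393 maps back to 0 + 2393×0.000732422 V = 1.7526855 V.
Error = 1.75326 − 1.7526855 = 0.000574453 V = 0.574 mV.

0.574 mV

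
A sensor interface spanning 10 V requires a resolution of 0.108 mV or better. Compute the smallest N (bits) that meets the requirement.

Number of steps required ≥ 10 V / 0.108 mV = 92592.59.
Need 2^N ≥ 92592.59; 2^16 = 65536, 2^17 = 131072.
Minimum N = 17.

17 bits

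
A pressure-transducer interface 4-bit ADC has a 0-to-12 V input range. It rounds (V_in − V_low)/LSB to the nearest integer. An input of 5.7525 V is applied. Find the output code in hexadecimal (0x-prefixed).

LSB = 12 V / 16 = 0.7500 V.
(5.7525 − 0) / 0.75 = 7.670 LSBs.
Round → code 8.
In hexadecimal (0x-prefixed): 0x8.

code 0x8 (decimal 8)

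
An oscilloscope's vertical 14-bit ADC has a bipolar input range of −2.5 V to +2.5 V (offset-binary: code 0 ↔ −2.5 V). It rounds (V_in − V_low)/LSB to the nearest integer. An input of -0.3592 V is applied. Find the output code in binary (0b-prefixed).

code 0b1101101100111 (decimal 7015)

LSB = 5 V / 16384 = 305.18 µV.
Input sits at 7014.973 steps above V_low.
So the output code is 7015.
In binary (0b-prefixed): 0b1101101100111.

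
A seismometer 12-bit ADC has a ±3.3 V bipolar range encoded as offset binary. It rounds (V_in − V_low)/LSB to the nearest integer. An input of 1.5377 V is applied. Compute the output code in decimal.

code 3002

With 4096 levels over 6.6 V, one step is 1.611 mV.
(1.5377 − (−3.3)) / 0.00161133 = 3002.306 LSBs.
Round → code 3002.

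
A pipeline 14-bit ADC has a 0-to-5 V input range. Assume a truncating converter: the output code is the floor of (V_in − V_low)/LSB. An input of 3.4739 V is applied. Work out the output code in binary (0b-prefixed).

code 0b10110001110111 (decimal 11383)

Full-scale span = 5 V; LSB = 5/2^14 = 305.18 µV.
(3.4739 − 0) / 0.000305176 = 11383.276 LSBs.
Floor → code 11383.
In binary (0b-prefixed): 0b10110001110111.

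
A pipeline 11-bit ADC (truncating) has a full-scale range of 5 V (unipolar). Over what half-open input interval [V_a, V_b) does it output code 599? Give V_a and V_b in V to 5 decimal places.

[1.46240 V, 1.46484 V)

LSB = 5/2^11 = 2.441 mV.
V_a = V_low + 599·LSB = 1.4624 V; V_b = V_low + 600·LSB = 1.46484 V.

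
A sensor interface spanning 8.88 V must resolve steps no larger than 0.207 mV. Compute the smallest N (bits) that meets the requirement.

16 bits

Number of steps required ≥ 8.88 V / 0.207 mV = 42898.55.
Need 2^N ≥ 42898.55; 2^15 = 32768, 2^16 = 65536.
Minimum N = 16.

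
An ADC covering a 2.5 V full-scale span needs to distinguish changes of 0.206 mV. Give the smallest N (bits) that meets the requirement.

Number of steps required ≥ 2.5 V / 0.206 mV = 12135.92.
Need 2^N ≥ 12135.92; 2^13 = 8192, 2^14 = 16384.
Minimum N = 14.

14 bits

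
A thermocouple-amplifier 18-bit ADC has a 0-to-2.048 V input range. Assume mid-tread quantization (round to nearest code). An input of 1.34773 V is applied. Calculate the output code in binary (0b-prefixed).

code 0b101010000111011101 (decimal 172509)

With 262144 levels over 2.048 V, one step is 7.81 µV.
(1.34773 − 0) / 7.8125e-06 = 172509.440 LSBs.
So the output code is 172509.
In binary (0b-prefixed): 0b101010000111011101.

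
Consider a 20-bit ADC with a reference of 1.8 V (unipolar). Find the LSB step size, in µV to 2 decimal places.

1.72 µV

Full-scale span = 1.8 V.
LSB = 1.8 / 2^20 = 1.8 / 1048576 = 1.71661e-06 V = 1.72 µV.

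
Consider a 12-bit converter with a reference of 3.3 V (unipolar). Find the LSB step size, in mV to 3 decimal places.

0.806 mV

Full-scale span = 3.3 V.
LSB = 3.3 / 2^12 = 3.3 / 4096 = 0.000805664 V = 0.806 mV.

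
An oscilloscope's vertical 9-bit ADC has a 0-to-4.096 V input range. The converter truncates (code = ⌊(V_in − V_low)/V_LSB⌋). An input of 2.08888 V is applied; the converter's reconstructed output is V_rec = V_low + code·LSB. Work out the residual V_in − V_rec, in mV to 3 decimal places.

0.880 mV

One LSB is 4.096 V / 512 = 8.000 mV.
(2.08888 − 0)/0.008 = 261.1100; ⌊·⌋ gives code 261.
V_rec = 0 + 261·0.008 = 2.088 V.
V_in − V_rec = 0.00088 V = 0.880 mV.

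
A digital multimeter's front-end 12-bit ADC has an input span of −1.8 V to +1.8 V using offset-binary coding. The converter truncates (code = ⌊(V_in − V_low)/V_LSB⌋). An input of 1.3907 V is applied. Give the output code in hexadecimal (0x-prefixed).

With 4096 levels over 3.6 V, one step is 0.879 mV.
Input sits at 3630.308 steps above V_low.
So the output code is 3630.
In hexadecimal (0x-prefixed): 0xE2E.

code 0xE2E (decimal 3630)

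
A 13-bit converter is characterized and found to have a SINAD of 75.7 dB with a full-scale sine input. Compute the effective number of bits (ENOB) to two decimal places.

12.28 bits

ENOB = (SINAD − 1.76) / 6.02 = (75.7 − 1.76)/6.02 = 12.282.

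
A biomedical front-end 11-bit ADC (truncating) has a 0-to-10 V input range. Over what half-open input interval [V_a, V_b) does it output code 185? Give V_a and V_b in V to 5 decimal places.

[0.90332 V, 0.90820 V)

LSB = 10/2^11 = 4.883 mV.
V_a = V_low + 185·LSB = 0.90332 V; V_b = V_low + 186·LSB = 0.908203 V.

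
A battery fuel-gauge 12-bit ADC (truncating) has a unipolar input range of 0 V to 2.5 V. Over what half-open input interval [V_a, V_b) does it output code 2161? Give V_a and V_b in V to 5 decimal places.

[1.31897 V, 1.31958 V)

LSB = 2.5/2^12 = 0.610 mV.
V_a = V_low + 2161·LSB = 1.31897 V; V_b = V_low + 2162·LSB = 1.31958 V.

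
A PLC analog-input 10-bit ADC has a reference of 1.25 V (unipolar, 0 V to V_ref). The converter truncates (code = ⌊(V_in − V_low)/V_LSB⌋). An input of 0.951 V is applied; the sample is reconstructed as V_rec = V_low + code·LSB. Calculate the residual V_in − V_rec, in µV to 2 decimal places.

72.27 µV

One LSB is 1.25 V / 1024 = 1.221 mV.
Scaled input = 779.0592 LSBs, so code = 779.
Code 779 maps back to 0 + 779×0.0012207 V = 0.95092773 V.
Difference: 7.22656e-05 V → 72.27 µV.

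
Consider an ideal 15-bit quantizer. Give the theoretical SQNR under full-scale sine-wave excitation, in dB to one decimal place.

SNR ≈ 6.02·N + 1.76 dB = 6.02·15 + 1.76 = 92.06 dB.

92.1 dB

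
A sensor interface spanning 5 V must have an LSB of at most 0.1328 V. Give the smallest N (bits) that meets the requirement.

6 bits

Number of steps required ≥ 5 V / 0.1328 V = 37.65.
Need 2^N ≥ 37.65; 2^5 = 32, 2^6 = 64.
Minimum N = 6.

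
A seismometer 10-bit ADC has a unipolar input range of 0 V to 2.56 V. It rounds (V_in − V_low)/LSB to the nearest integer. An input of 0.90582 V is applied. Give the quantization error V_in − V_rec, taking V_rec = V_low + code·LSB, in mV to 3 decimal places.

0.820 mV

One LSB is 2.56 V / 1024 = 2.500 mV.
(V_in − V_low)/LSB = (0.90582 − 0)/0.0025 = 362.3280 → code 362 (round).
V_rec = 0 + 362·0.0025 = 0.905 V.
Error = 0.90582 − 0.905 = 0.00082 V = 0.820 mV.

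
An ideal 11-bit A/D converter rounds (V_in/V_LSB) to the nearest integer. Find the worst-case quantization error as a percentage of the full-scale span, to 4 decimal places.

Rounding → worst-case error = ½ LSB = V_FS/2^12, so 100/4096 = 0.0244141 % of full scale.

0.0244 %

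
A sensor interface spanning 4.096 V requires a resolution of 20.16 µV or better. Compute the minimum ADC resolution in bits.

18 bits

Number of steps required ≥ 4.096 V / 20.16 µV = 203174.60.
Need 2^N ≥ 203174.60; 2^17 = 131072, 2^18 = 262144.
Minimum N = 18.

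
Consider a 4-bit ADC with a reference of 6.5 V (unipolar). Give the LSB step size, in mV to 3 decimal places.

406.250 mV

Full-scale span = 6.5 V.
LSB = 6.5 / 2^4 = 6.5 / 16 = 0.40625 V = 406.250 mV.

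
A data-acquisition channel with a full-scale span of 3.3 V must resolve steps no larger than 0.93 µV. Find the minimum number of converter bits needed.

Number of steps required ≥ 3.3 V / 0.93 µV = 3548387.10.
Need 2^N ≥ 3548387.10; 2^21 = 2097152, 2^22 = 4194304.
Minimum N = 22.

22 bits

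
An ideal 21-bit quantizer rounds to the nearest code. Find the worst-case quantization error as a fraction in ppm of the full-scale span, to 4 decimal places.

Rounding → worst-case error = ½ LSB = V_FS/2^22, so 1e+06/4194304 = 0.238419 ppm of full scale.

0.2384 ppm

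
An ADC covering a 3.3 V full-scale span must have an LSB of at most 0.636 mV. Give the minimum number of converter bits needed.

Number of steps required ≥ 3.3 V / 0.636 mV = 5188.68.
Need 2^N ≥ 5188.68; 2^12 = 4096, 2^13 = 8192.
Minimum N = 13.

13 bits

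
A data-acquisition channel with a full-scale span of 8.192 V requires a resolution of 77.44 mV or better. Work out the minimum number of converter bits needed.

7 bits

Number of steps required ≥ 8.192 V / 77.44 mV = 105.79.
Need 2^N ≥ 105.79; 2^6 = 64, 2^7 = 128.
Minimum N = 7.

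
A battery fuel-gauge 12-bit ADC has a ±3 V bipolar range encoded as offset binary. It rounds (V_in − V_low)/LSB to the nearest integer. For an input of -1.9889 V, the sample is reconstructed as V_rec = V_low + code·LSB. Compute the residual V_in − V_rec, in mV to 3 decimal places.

0.358 mV

Step size: 6 V ÷ 2^12 = 1.465 mV.
(V_in − V_low)/LSB = (-1.9889 − (−3))/0.00146484 = 690.2443 → code 690 (round).
V_rec = (−3) + 690·0.00146484 = -1.9892578 V.
Error = -1.9889 − (−1.9892578) = 0.000357813 V = 0.358 mV.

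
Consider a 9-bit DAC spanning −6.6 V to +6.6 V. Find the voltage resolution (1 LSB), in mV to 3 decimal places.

25.781 mV

Full-scale span = 13.2 V.
LSB = 13.2 / 2^9 = 13.2 / 512 = 0.0257812 V = 25.781 mV.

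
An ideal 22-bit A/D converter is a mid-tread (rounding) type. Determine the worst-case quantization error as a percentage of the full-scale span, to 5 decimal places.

0.00001 %

Rounding → worst-case error = ½ LSB = V_FS/2^23, so 100/8388608 = 1.19209e-05 % of full scale.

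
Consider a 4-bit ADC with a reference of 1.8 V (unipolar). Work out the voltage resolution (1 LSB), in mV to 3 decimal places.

112.500 mV

Full-scale span = 1.8 V.
LSB = 1.8 / 2^4 = 1.8 / 16 = 0.1125 V = 112.500 mV.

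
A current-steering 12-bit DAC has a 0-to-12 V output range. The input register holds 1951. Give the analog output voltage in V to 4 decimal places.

LSB = 12 V / 2^12 = 2.930 mV.
V_out = 0 + 1951 × 0.00292969 V = 5.71582 V.

5.7158 V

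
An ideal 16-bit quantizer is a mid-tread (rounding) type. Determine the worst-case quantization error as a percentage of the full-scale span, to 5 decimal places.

Rounding → worst-case error = ½ LSB = V_FS/2^17, so 100/131072 = 0.000762939 % of full scale.

0.00076 %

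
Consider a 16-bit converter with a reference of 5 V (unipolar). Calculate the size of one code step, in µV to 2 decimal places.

76.29 µV

Full-scale span = 5 V.
LSB = 5 / 2^16 = 5 / 65536 = 7.62939e-05 V = 76.29 µV.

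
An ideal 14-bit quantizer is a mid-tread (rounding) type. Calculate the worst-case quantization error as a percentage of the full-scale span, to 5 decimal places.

Rounding → worst-case error = ½ LSB = V_FS/2^15, so 100/32768 = 0.00305176 % of full scale.

0.00305 %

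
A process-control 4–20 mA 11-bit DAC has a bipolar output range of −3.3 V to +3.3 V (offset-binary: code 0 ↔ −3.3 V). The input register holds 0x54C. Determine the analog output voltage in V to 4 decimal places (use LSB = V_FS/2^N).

1.0699 V

LSB = 6.6 V / 2^11 = 3.223 mV.
Code 0x54C = 1356 decimal.
V_out = (−3.3) + 1356 × 0.00322266 V = 1.06992 V.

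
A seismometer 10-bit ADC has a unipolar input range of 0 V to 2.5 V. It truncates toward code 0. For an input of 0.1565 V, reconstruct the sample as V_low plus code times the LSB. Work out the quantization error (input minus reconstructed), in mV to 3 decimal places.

0.250 mV

One LSB is 2.5 V / 1024 = 2.441 mV.
(V_in − V_low)/LSB = (0.1565 − 0)/0.00244141 = 64.1024 → code 64 (floor).
Reconstructed: 0.15625 V.
Difference: 0.00025 V → 0.250 mV.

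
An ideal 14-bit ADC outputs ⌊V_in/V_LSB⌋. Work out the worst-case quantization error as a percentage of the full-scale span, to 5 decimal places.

Truncating → worst-case error = 1 LSB = V_FS/2^14, so 100/16384 = 0.00610352 % of full scale.

0.00610 %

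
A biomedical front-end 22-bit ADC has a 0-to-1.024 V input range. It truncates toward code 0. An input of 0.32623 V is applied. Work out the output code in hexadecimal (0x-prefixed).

Full-scale span = 1.024 V; LSB = 1.024/2^22 = 0.24 µV.
(0.32623 − 0) / 2.44141e-07 = 1336238.080 LSBs.
Floor → code 1336238.
In hexadecimal (0x-prefixed): 0x1463AE.

code 0x1463AE (decimal 1336238)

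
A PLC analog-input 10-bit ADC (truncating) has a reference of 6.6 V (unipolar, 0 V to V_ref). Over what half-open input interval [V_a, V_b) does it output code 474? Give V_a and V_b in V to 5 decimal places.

[3.05508 V, 3.06152 V)

LSB = 6.6/2^10 = 6.445 mV.
V_a = V_low + 474·LSB = 3.05508 V; V_b = V_low + 475·LSB = 3.06152 V.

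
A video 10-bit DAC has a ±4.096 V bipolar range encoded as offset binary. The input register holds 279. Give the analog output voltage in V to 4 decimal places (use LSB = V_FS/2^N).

LSB = 8.192 V / 2^10 = 8.000 mV.
V_out = (−4.096) + 279 × 0.008 V = -1.864 V.

-1.8640 V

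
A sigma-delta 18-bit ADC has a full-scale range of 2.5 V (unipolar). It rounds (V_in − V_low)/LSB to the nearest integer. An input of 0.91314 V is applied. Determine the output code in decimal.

LSB = 2.5 V / 262144 = 9.54 µV.
(0.91314 − 0) / 9.53674e-06 = 95749.669 LSBs.
round(95749.669) = 95750.

code 95750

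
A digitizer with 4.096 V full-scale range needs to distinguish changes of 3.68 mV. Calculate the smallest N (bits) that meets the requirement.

Number of steps required ≥ 4.096 V / 3.68 mV = 1113.04.
Need 2^N ≥ 1113.04; 2^10 = 1024, 2^11 = 2048.
Minimum N = 11.

11 bits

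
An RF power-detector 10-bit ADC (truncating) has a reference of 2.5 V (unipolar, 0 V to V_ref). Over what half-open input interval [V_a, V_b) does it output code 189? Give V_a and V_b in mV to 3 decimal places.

LSB = 2.5/2^10 = 2.441 mV.
V_a = V_low + 189·LSB = 0.461426 V; V_b = V_low + 190·LSB = 0.463867 V.

[461.426 mV, 463.867 mV)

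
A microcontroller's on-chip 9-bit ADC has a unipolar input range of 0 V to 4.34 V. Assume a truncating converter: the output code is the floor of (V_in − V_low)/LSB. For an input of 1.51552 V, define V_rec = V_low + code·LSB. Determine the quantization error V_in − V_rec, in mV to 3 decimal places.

6.692 mV

One LSB is 4.34 V / 512 = 8.477 mV.
(V_in − V_low)/LSB = (1.51552 − 0)/0.00847656 = 178.7895 → code 178 (floor).
Reconstructed: 1.5088281 V.
Difference: 0.00669187 V → 6.692 mV.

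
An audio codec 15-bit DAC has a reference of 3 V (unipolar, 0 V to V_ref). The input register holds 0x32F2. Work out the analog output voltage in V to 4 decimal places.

1.1940 V

LSB = 3 V / 2^15 = 91.55 µV.
Code 0x32F2 = 13042 decimal.
V_out = 0 + 13042 × 9.15527e-05 V = 1.19403 V.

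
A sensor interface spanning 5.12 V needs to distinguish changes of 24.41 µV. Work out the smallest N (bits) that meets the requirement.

18 bits

Number of steps required ≥ 5.12 V / 24.41 µV = 209750.10.
Need 2^N ≥ 209750.10; 2^17 = 131072, 2^18 = 262144.
Minimum N = 18.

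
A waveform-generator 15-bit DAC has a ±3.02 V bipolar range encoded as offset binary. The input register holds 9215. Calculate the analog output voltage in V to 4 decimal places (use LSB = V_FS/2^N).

-1.3214 V

LSB = 6.04 V / 2^15 = 184.33 µV.
V_out = (−3.02) + 9215 × 0.000184326 V = -1.32143 V.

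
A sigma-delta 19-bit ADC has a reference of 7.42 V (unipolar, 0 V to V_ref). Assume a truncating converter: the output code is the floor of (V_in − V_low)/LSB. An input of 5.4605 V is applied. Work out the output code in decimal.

code 385832

With 524288 levels over 7.42 V, one step is 14.15 µV.
(V_in − V_low)/LSB = (5.4605 − 0) / 1.41525e-05 = 385832.160.
⌊·⌋(385832.160) = 385832.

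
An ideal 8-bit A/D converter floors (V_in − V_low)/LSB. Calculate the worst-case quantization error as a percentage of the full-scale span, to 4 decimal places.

0.3906 %

Truncating → worst-case error = 1 LSB = V_FS/2^8, so 100/256 = 0.390625 % of full scale.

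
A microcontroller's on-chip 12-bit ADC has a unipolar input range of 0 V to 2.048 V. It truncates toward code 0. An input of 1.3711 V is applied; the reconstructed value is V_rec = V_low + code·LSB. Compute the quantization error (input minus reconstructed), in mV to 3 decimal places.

Step size: 2.048 V ÷ 2^12 = 0.500 mV.
(1.3711 − 0)/0.0005 = 2742.2000; ⌊·⌋ gives code 2742.
Code 2742 maps back to 0 + 2742×0.0005 V = 1.371 V.
Error = 1.3711 − 1.371 = 0.0001 V = 0.100 mV.

0.100 mV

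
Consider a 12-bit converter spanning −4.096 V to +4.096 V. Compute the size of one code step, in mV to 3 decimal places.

Full-scale span = 8.192 V.
LSB = 8.192 / 2^12 = 8.192 / 4096 = 0.002 V = 2.000 mV.

2.000 mV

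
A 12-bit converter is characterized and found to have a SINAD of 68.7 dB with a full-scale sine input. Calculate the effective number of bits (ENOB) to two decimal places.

11.12 bits

ENOB = (SINAD − 1.76) / 6.02 = (68.7 − 1.76)/6.02 = 11.120.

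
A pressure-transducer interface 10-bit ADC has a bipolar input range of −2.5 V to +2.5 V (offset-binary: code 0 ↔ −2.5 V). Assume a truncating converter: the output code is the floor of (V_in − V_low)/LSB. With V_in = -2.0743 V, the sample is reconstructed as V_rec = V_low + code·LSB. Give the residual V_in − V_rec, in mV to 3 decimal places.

0.895 mV

Step size: 5 V ÷ 2^10 = 4.883 mV.
(-2.0743 − (−2.5))/0.00488281 = 87.1834; ⌊·⌋ gives code 87.
Code 87 maps back to (−2.5) + 87×0.00488281 V = -2.0751953 V.
V_in − V_rec = 0.000895312 V = 0.895 mV.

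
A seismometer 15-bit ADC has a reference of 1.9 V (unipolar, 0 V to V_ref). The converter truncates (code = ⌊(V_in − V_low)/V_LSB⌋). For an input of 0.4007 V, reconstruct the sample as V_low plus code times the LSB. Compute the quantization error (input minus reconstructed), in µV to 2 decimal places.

Step size: 1.9 V ÷ 2^15 = 57.98 µV.
(0.4007 − 0)/5.79834e-05 = 6910.5987; ⌊·⌋ gives code 6910.
Reconstructed: 0.40066528 V.
Error = 0.4007 − 0.40066528 = 3.47168e-05 V = 34.72 µV.

34.72 µV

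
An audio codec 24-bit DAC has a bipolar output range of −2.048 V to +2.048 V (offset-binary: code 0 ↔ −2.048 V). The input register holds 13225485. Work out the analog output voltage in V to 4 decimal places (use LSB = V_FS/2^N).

LSB = 4.096 V / 2^24 = 0.24 µV.
V_out = (−2.048) + 13225485 × 2.44141e-07 V = 1.18088 V.

1.1809 V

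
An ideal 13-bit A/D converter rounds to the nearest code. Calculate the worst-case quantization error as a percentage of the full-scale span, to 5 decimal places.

Rounding → worst-case error = ½ LSB = V_FS/2^14, so 100/16384 = 0.00610352 % of full scale.

0.00610 %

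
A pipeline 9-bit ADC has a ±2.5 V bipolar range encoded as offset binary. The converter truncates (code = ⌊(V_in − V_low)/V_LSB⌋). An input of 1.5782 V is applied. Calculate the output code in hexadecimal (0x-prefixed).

Full-scale span = 5 V; LSB = 5/2^9 = 9.766 mV.
Input sits at 417.608 steps above V_low.
⌊·⌋(417.608) = 417.
In hexadecimal (0x-prefixed): 0x1A1.

code 0x1A1 (decimal 417)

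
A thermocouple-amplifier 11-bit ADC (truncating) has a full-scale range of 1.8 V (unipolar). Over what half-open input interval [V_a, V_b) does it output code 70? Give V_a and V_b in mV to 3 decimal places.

LSB = 1.8/2^11 = 0.879 mV.
V_a = V_low + 70·LSB = 0.0615234 V; V_b = V_low + 71·LSB = 0.0624023 V.

[61.523 mV, 62.402 mV)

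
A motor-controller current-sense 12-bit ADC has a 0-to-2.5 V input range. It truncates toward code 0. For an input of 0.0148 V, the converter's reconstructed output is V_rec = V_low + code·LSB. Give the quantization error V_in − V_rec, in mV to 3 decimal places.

One LSB is 2.5 V / 4096 = 0.610 mV.
(0.0148 − 0)/0.000610352 = 24.2483; ⌊·⌋ gives code 24.
V_rec = 0 + 24·0.000610352 = 0.014648438 V.
V_in − V_rec = 0.000151563 V = 0.152 mV.

0.152 mV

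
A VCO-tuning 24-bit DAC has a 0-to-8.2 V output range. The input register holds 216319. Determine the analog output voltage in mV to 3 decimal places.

105.728 mV

LSB = 8.2 V / 2^24 = 0.49 µV.
V_out = 0 + 216319 × 4.88758e-07 V = 0.105728 V.
= 105.728 mV.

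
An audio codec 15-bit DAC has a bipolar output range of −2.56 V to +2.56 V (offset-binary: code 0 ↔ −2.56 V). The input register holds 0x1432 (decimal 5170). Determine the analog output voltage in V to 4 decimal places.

-1.7522 V

LSB = 5.12 V / 2^15 = 156.25 µV.
Code 0x1432 = 5170 decimal.
V_out = (−2.56) + 5170 × 0.00015625 V = -1.75219 V.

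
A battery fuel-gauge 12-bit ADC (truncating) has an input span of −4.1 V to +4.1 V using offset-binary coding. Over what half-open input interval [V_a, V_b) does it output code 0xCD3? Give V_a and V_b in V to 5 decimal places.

[2.47241 V, 2.47441 V)

LSB = 8.2/2^12 = 2.002 mV.
Code 0xCD3 = 3283 decimal.
V_a = V_low + 3283·LSB = 2.47241 V; V_b = V_low + 3284·LSB = 2.47441 V.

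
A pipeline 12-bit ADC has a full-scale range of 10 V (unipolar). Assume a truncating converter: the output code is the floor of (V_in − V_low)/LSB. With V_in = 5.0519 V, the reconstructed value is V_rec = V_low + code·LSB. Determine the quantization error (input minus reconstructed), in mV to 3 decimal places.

0.630 mV

Step size: 10 V ÷ 2^12 = 2.441 mV.
(5.0519 − 0)/0.00244141 = 2069.2582; ⌊·⌋ gives code 2069.
V_rec = 0 + 2069·0.00244141 = 5.0512695 V.
Error = 5.0519 − 5.0512695 = 0.000630469 V = 0.630 mV.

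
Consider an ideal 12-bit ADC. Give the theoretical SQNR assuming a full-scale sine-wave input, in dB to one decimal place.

SNR ≈ 6.02·N + 1.76 dB = 6.02·12 + 1.76 = 74.00 dB.

74.0 dB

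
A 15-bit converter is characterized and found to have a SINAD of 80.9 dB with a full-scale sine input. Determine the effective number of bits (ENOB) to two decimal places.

ENOB = (SINAD − 1.76) / 6.02 = (80.9 − 1.76)/6.02 = 13.146.

13.15 bits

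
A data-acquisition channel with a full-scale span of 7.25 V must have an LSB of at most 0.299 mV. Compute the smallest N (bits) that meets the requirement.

Number of steps required ≥ 7.25 V / 0.299 mV = 24247.49.
Need 2^N ≥ 24247.49; 2^14 = 16384, 2^15 = 32768.
Minimum N = 15.

15 bits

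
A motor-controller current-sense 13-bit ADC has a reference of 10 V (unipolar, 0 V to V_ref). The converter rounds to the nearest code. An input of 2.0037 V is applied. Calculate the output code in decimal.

code 1641

Full-scale span = 10 V; LSB = 10/2^13 = 1.221 mV.
(V_in − V_low)/LSB = (2.0037 − 0) / 0.0012207 = 1641.431.
So the output code is 1641.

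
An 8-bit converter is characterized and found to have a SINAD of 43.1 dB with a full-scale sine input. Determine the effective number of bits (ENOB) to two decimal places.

6.87 bits

ENOB = (SINAD − 1.76) / 6.02 = (43.1 − 1.76)/6.02 = 6.867.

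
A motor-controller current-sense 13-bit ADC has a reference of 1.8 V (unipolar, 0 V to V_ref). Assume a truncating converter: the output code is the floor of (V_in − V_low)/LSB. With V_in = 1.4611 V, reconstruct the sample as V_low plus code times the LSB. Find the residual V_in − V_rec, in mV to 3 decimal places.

Step size: 1.8 V ÷ 2^13 = 219.73 µV.
(1.4611 − 0)/0.000219727 = 6649.6284; ⌊·⌋ gives code 6649.
V_rec = 0 + 6649·0.000219727 = 1.4609619 V.
Error = 1.4611 − 1.4609619 = 0.000138086 V = 0.138 mV.

0.138 mV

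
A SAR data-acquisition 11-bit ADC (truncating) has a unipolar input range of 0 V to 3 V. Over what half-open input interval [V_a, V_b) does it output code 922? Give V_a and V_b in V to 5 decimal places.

[1.35059 V, 1.35205 V)

LSB = 3/2^11 = 1.465 mV.
V_a = V_low + 922·LSB = 1.35059 V; V_b = V_low + 923·LSB = 1.35205 V.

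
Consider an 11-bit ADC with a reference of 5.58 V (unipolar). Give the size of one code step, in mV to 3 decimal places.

2.725 mV

Full-scale span = 5.58 V.
LSB = 5.58 / 2^11 = 5.58 / 2048 = 0.00272461 V = 2.725 mV.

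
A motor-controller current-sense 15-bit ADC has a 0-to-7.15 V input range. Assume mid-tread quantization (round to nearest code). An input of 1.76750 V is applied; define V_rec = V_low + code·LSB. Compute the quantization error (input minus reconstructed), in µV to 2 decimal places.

Step size: 7.15 V ÷ 2^15 = 218.20 µV.
Scaled input = 8100.3413 LSBs, so code = 8100.
Code 8100 maps back to 0 + 8100×0.000218201 V = 1.7674255 V.
Error = 1.76750 − 1.7674255 = 7.44629e-05 V = 74.46 µV.

74.46 µV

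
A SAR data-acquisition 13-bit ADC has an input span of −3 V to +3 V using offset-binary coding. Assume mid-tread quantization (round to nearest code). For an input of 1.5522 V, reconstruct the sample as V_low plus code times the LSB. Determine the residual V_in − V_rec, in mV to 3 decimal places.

Step size: 6 V ÷ 2^13 = 0.732 mV.
Scaled input = 6215.2704 LSBs, so code = 6215.
Reconstructed: 1.552002 V.
V_in − V_rec = 0.000198047 V = 0.198 mV.

0.198 mV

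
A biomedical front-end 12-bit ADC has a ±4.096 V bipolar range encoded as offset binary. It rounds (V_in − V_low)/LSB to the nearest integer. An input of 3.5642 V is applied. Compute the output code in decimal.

code 3830

LSB = 8.192 V / 4096 = 2.000 mV.
(V_in − V_low)/LSB = (3.5642 − (−4.096)) / 0.002 = 3830.100.
round(3830.100) = 3830.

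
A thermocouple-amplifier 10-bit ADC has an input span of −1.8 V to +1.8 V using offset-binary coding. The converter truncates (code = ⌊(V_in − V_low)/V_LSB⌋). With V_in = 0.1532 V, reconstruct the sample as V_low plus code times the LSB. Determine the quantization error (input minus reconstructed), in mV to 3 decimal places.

2.028 mV

Step size: 3.6 V ÷ 2^10 = 3.516 mV.
Scaled input = 555.5769 LSBs, so code = 555.
V_rec = (−1.8) + 555·0.00351563 = 0.15117188 V.
V_in − V_rec = 0.00202812 V = 2.028 mV.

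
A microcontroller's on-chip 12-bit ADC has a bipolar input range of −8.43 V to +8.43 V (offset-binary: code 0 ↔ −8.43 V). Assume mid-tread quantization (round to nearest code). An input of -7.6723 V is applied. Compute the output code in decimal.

code 184

Full-scale span = 16.86 V; LSB = 16.86/2^12 = 4.116 mV.
(-7.6723 − (−8.43)) / 0.00411621 = 184.077 LSBs.
round(184.077) = 184.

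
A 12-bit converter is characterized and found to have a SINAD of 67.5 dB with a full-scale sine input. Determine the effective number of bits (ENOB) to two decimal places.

10.92 bits

ENOB = (SINAD − 1.76) / 6.02 = (67.5 − 1.76)/6.02 = 10.920.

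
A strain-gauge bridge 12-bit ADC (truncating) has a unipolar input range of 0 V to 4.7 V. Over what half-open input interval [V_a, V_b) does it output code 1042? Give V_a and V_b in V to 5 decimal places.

LSB = 4.7/2^12 = 1.147 mV.
V_a = V_low + 1042·LSB = 1.19565 V; V_b = V_low + 1043·LSB = 1.1968 V.

[1.19565 V, 1.19680 V)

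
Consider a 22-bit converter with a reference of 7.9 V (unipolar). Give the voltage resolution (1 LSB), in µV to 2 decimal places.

1.88 µV

Full-scale span = 7.9 V.
LSB = 7.9 / 2^22 = 7.9 / 4194304 = 1.88351e-06 V = 1.88 µV.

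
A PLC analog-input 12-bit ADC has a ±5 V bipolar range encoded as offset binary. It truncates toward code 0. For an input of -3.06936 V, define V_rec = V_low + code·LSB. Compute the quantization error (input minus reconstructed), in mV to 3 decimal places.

1.929 mV

One LSB is 10 V / 4096 = 2.441 mV.
(V_in − V_low)/LSB = (-3.06936 − (−5))/0.00244141 = 790.7901 → code 790 (floor).
Code 790 maps back to (−5) + 790×0.00244141 V = -3.0712891 V.
Difference: 0.00192906 V → 1.929 mV.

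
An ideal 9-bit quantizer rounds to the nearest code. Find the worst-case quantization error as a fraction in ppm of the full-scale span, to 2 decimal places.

976.56 ppm

Rounding → worst-case error = ½ LSB = V_FS/2^10, so 1e+06/1024 = 976.562 ppm of full scale.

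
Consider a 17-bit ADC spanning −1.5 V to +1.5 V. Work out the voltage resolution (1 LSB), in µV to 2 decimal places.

Full-scale span = 3 V.
LSB = 3 / 2^17 = 3 / 131072 = 2.28882e-05 V = 22.89 µV.

22.89 µV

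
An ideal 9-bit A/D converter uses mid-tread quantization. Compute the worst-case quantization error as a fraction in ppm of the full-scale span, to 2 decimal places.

Rounding → worst-case error = ½ LSB = V_FS/2^10, so 1e+06/1024 = 976.562 ppm of full scale.

976.56 ppm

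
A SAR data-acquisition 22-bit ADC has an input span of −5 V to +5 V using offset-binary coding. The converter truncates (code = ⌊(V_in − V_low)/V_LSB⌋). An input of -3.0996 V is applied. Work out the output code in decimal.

code 797085

With 4194304 levels over 10 V, one step is 2.38 µV.
(V_in − V_low)/LSB = (-3.0996 − (−5)) / 2.38419e-06 = 797085.532.
⌊·⌋(797085.532) = 797085.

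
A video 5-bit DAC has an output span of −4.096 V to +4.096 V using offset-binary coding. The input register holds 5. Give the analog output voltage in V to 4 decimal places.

LSB = 8.192 V / 2^5 = 256.000 mV.
V_out = (−4.096) + 5 × 0.256 V = -2.816 V.

-2.8160 V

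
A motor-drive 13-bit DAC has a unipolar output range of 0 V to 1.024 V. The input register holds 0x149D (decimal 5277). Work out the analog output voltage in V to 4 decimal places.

0.6596 V

LSB = 1.024 V / 2^13 = 125.00 µV.
Code 0x149D = 5277 decimal.
V_out = 0 + 5277 × 0.000125 V = 0.659625 V.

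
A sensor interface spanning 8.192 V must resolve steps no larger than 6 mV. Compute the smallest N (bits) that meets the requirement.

11 bits

Number of steps required ≥ 8.192 V / 6 mV = 1365.33.
Need 2^N ≥ 1365.33; 2^10 = 1024, 2^11 = 2048.
Minimum N = 11.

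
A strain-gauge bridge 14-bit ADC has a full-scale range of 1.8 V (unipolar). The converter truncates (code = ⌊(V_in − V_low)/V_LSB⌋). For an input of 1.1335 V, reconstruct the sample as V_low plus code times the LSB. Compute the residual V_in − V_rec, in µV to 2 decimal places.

Step size: 1.8 V ÷ 2^14 = 109.86 µV.
(1.1335 − 0)/0.000109863 = 10317.3689; ⌊·⌋ gives code 10317.
Reconstructed: 1.1334595 V.
Difference: 4.05273e-05 V → 40.53 µV.

40.53 µV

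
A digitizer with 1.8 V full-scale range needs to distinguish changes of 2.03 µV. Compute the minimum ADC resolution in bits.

Number of steps required ≥ 1.8 V / 2.03 µV = 886699.51.
Need 2^N ≥ 886699.51; 2^19 = 524288, 2^20 = 1048576.
Minimum N = 20.

20 bits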